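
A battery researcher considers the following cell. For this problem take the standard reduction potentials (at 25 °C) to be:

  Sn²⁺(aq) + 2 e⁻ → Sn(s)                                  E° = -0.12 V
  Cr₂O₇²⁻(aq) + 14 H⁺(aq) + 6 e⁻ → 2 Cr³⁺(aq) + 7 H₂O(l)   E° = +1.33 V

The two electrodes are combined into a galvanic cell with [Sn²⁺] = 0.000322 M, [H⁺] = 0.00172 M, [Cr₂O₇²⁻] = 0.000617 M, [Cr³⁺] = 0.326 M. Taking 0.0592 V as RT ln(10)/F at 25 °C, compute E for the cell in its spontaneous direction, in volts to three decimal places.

+1.149 V

Cr₂O₇²⁻/Cr³⁺ is the cathode (higher E°), Sn²⁺/Sn the anode: E°cell = +1.33 − (-0.12) = +1.45 V, n = 6.
Overall: Cr₂O₇²⁻(aq) + 14 H⁺(aq) + 3 Sn(s) → 2 Cr³⁺(aq) + 7 H₂O(l) + 3 Sn²⁺(aq)
Q = [Cr³⁺]^2·[Sn²⁺]^3 / ([Cr₂O₇²⁻]·[H⁺]^14); log Q = 30.462.
E = E° − (0.0592/n) log Q = +1.45 − (0.0592/6)(30.462) = +1.149 V.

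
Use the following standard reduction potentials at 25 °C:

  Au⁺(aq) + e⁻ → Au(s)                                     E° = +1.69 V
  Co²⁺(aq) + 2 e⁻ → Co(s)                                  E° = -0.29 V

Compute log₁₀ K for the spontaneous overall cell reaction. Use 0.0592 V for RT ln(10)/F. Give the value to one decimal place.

66.9

Cathode: Au⁺/Au; anode: Co²⁺/Co. E°cell = +1.98 V, n = 2.
log K = nE°cell / 0.0592 = (2)(+1.98) / 0.0592 = 66.9.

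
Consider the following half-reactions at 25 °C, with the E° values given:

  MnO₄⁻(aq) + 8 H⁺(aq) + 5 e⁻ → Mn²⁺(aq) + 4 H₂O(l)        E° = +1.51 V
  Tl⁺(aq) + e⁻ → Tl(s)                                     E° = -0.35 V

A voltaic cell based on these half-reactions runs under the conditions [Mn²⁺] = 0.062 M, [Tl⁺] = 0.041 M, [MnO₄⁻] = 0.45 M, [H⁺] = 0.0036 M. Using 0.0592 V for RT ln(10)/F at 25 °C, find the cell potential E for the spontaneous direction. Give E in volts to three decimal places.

+1.721 V

MnO₄⁻/Mn²⁺ is the cathode (higher E°), Tl⁺/Tl the anode: E°cell = +1.51 − (-0.35) = +1.86 V, n = 5.
Overall: MnO₄⁻(aq) + 8 H⁺(aq) + 5 Tl(s) → Mn²⁺(aq) + 4 H₂O(l) + 5 Tl⁺(aq)
Q = [Mn²⁺]·[Tl⁺]^5 / ([MnO₄⁻]·[H⁺]^8); log Q = 11.753.
E = E° − (0.0592/n) log Q = +1.86 − (0.0592/5)(11.753) = +1.721 V.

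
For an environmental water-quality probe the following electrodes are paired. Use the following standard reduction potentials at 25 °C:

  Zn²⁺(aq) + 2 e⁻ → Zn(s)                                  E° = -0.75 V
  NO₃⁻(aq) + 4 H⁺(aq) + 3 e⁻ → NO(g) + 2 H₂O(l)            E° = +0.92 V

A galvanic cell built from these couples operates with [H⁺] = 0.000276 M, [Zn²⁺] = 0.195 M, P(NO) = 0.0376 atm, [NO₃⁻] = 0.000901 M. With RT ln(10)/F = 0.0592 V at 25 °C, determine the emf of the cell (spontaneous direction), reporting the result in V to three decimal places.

NO₃⁻/NO is the cathode (higher E°), Zn²⁺/Zn the anode: E°cell = +0.92 − (-0.75) = +1.67 V, n = 6.
Overall: 2 NO₃⁻(aq) + 8 H⁺(aq) + 3 Zn(s) → 2 NO(g) + 4 H₂O(l) + 3 Zn²⁺(aq)
Q = P(NO)^2·[Zn²⁺]^3 / ([NO₃⁻]^2·[H⁺]^8); log Q = 29.584.
E = E° − (0.0592/n) log Q = +1.67 − (0.0592/6)(29.584) = +1.378 V.

+1.378 V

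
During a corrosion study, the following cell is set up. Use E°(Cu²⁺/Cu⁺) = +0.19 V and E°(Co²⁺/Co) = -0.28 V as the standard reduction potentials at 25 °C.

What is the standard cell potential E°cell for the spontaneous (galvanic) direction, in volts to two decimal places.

The Cu²⁺/Cu⁺ couple has the higher reduction potential, so it is the cathode; Co²⁺/Co is oxidised at the anode.
E°cell = E°(cathode) − E°(anode) = (+0.19) − (-0.28) = +0.47 V.

+0.47 V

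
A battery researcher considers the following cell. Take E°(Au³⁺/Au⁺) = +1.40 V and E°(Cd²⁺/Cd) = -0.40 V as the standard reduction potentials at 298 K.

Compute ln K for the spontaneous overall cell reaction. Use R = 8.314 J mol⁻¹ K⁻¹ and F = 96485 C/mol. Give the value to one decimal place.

Cathode: Au³⁺/Au⁺; anode: Cd²⁺/Cd. E°cell = (+1.40) − (-0.40) = +1.80 V, with n = 2.
ΔG° = −nFE° = −RT ln K, so ln K = nFE°/(RT) = (2)(96485)(+1.80) / ((8.314)(298)) = 140.196.

140.2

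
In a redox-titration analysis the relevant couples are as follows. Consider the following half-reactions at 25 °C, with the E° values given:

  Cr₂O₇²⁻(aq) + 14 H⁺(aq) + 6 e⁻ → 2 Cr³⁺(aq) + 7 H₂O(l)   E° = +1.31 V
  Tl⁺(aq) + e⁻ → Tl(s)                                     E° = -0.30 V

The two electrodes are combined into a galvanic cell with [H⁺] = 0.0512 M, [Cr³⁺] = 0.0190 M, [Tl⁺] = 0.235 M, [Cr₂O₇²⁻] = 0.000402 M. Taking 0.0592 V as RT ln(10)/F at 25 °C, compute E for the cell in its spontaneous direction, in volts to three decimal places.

+1.469 V

Cr₂O₇²⁻/Cr³⁺ is the cathode (higher E°), Tl⁺/Tl the anode: E°cell = +1.31 − (-0.30) = +1.61 V, n = 6.
Overall: Cr₂O₇²⁻(aq) + 14 H⁺(aq) + 6 Tl(s) → 2 Cr³⁺(aq) + 7 H₂O(l) + 6 Tl⁺(aq)
Q = [Cr³⁺]^2·[Tl⁺]^6 / ([Cr₂O₇²⁻]·[H⁺]^14); log Q = 14.250.
E = E° − (0.0592/n) log Q = +1.61 − (0.0592/6)(14.250) = +1.469 V.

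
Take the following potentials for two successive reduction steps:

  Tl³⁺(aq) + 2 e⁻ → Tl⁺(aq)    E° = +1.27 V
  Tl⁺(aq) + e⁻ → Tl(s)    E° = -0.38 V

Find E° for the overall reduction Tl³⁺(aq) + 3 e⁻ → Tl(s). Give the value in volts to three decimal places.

Since ΔG° = −nFE° is additive over sequential reductions, n₃E°₃ = n₁E°₁ + n₂E°₂.
E°₃ = (2×+1.27 + 1×-0.38) / 3 = (+2.160) / 3 = +0.720 V.
Simply averaging or adding the two E° values would be wrong; the electron-weighted sum is required.

+0.720 V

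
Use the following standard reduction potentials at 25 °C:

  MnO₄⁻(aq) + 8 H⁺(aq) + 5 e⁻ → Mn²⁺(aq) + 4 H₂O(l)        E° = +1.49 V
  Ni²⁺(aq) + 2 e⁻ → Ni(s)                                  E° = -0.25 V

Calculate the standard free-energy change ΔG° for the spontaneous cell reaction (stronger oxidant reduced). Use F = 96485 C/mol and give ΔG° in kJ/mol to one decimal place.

-1678.8 kJ/mol

MnO₄⁻/Mn²⁺ (E° = +1.49 V) is the cathode; Ni²⁺/Ni (E° = -0.25 V) is the anode, so E°cell = +1.74 V.
Balancing electrons gives n = 10 (lcm of 5 and 2).
ΔG° = −nFE° = −(10)(96485)(+1.74) = -1,678,839 J = -1678.8 kJ/mol.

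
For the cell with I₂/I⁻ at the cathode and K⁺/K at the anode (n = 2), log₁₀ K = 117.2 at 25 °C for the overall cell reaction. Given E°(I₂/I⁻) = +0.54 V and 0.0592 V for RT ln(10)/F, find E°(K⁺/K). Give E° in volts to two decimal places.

E°cell = (0.0592/n)·log K = (0.0592/2)(117.2) = +3.469 V.
Since I₂/I⁻ is the cathode and K⁺/K the anode, E°cell = E°(I₂/I⁻) − E°(K⁺/K).
So E°(K⁺/K) = E°(I₂/I⁻) − E°cell = (+0.54) − (+3.469) = -2.93 V.

-2.93 V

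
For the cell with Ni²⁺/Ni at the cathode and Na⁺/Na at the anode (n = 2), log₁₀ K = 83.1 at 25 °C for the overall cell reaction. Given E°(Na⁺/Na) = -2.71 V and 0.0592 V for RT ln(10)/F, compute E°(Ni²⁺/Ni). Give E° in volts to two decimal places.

E°cell = (0.0592/n)·log K = (0.0592/2)(83.1) = +2.460 V.
Since Ni²⁺/Ni is the cathode and Na⁺/Na the anode, E°cell = E°(Ni²⁺/Ni) − E°(Na⁺/Na).
So E°(Ni²⁺/Ni) = E°cell + E°(Na⁺/Na) = +2.460 + (-2.71) = -0.25 V.

-0.25 V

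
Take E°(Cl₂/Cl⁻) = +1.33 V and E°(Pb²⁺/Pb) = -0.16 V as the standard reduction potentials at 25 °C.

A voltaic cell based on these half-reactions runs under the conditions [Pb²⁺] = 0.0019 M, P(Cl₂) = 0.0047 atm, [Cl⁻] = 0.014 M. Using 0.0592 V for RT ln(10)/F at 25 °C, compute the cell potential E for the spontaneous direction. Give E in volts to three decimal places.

Cl₂/Cl⁻ is the cathode (higher E°), Pb²⁺/Pb the anode: E°cell = +1.33 − (-0.16) = +1.49 V, n = 2.
Overall: Cl₂(g) + Pb(s) → 2 Cl⁻(aq) + Pb²⁺(aq)
Q = [Cl⁻]^2·[Pb²⁺] / (P(Cl₂)); log Q = -4.101.
E = E° − (0.0592/n) log Q = +1.49 − (0.0592/2)(-4.101) = +1.611 V.

+1.611 V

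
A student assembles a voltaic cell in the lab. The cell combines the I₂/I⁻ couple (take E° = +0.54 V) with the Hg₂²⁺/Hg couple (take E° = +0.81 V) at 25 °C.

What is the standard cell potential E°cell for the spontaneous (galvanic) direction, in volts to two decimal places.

+0.27 V

The Hg₂²⁺/Hg couple has the higher reduction potential, so it is the cathode; I₂/I⁻ is oxidised at the anode.
E°cell = E°(cathode) − E°(anode) = (+0.81) − (+0.54) = +0.27 V.
Since E°cell > 0, the reaction is spontaneous under standard conditions.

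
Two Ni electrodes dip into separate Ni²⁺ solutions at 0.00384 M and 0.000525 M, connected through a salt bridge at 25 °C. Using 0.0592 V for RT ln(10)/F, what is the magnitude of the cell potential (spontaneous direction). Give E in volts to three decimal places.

+0.026 V

For a concentration cell E°cell = 0. The 0.00384 M side is the cathode (reduction is favoured where [Ni²⁺] is higher).
With n = 2, E = −(0.0592/2) log([Ni²⁺]ₐₙ/[Ni²⁺]꜀ₐₜ) = −(0.0592/2) log(0.000525/0.00384) = −(0.0592/2)(-0.864) = +0.026 V.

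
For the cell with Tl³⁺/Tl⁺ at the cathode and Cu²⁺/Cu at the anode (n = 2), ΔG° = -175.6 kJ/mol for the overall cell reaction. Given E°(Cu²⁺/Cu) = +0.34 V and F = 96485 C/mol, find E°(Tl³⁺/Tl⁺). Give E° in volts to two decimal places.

+1.25 V

E°cell = −ΔG°/(nF) = −(-175.6×10³)/((2)(96485)) = +0.910 V.
Since Tl³⁺/Tl⁺ is the cathode and Cu²⁺/Cu the anode, E°cell = E°(Tl³⁺/Tl⁺) − E°(Cu²⁺/Cu).
So E°(Tl³⁺/Tl⁺) = E°cell + E°(Cu²⁺/Cu) = +0.910 + (+0.34) = +1.25 V.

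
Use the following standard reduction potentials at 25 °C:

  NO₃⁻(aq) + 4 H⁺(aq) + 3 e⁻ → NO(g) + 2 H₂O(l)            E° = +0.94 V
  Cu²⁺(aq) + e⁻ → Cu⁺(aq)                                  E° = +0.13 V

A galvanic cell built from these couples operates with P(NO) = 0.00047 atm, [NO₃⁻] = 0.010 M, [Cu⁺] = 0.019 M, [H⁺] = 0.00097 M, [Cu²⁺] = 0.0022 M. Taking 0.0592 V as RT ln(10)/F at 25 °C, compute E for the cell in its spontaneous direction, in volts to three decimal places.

+0.654 V

NO₃⁻/NO is the cathode (higher E°), Cu²⁺/Cu⁺ the anode: E°cell = +0.94 − (+0.13) = +0.81 V, n = 3.
Overall: NO₃⁻(aq) + 4 H⁺(aq) + 3 Cu⁺(aq) → NO(g) + 2 H₂O(l) + 3 Cu²⁺(aq)
Q = P(NO)·[Cu²⁺]^3 / ([NO₃⁻]·[H⁺]^4·[Cu⁺]^3); log Q = 7.916.
E = E° − (0.0592/n) log Q = +0.81 − (0.0592/3)(7.916) = +0.654 V.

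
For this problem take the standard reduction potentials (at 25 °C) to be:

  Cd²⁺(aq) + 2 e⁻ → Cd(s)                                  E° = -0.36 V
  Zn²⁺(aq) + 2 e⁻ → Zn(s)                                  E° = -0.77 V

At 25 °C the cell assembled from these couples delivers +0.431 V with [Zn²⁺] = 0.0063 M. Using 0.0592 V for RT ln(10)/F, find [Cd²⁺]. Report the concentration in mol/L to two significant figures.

0.032 M

Cd²⁺/Cd is the cathode, Zn²⁺/Zn the anode: E°cell = +0.41 V, n = 2.
Overall reaction: Cd²⁺(aq) + Zn(s) → Cd(s) + Zn²⁺(aq); Q = [Zn²⁺]^1/[Cd²⁺]^1.
From E = E° − (0.0592/n) log Q: log Q = (E° − E)·n/0.0592 = (+0.41 − (+0.431))·2/0.0592 = -0.7095.
So 1·log[Cd²⁺] = 1·log(0.0063) − log Q = -2.2007 − (-0.7095) = -1.4912; [Cd²⁺] = 10^(-1.4912) ≈ 0.032 M.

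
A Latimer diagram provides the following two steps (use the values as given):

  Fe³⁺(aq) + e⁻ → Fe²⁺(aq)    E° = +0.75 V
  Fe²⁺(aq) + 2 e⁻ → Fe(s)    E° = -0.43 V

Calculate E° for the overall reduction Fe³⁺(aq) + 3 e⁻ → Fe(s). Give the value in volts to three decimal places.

-0.037 V

Since ΔG° = −nFE° is additive over sequential reductions, n₃E°₃ = n₁E°₁ + n₂E°₂.
E°₃ = (1×+0.75 + 2×-0.43) / 3 = (-0.110) / 3 = -0.037 V.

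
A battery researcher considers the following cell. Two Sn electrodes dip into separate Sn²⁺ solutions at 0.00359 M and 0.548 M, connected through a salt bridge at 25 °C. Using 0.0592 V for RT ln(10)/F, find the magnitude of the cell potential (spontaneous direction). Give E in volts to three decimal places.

+0.065 V

For a concentration cell E°cell = 0. The 0.548 M side is the cathode (reduction is favoured where [Sn²⁺] is higher).
With n = 2, E = −(0.0592/2) log([Sn²⁺]ₐₙ/[Sn²⁺]꜀ₐₜ) = −(0.0592/2) log(0.00359/0.548) = −(0.0592/2)(-2.184) = +0.065 V.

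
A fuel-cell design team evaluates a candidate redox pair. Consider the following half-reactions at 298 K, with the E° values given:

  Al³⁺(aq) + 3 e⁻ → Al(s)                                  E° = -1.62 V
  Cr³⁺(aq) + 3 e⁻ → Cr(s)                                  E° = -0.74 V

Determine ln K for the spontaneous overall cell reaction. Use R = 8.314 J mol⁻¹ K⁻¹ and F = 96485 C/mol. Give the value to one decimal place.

102.8

Cathode: Cr³⁺/Cr; anode: Al³⁺/Al. E°cell = (-0.74) − (-1.62) = +0.88 V, with n = 3.
ΔG° = −nFE° = −RT ln K, so ln K = nFE°/(RT) = (3)(96485)(+0.88) / ((8.314)(298)) = 102.810.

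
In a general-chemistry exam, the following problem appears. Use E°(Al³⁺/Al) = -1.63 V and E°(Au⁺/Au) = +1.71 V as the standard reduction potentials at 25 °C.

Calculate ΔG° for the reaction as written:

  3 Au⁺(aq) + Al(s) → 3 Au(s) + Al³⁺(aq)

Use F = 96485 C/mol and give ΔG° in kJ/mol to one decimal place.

-966.8 kJ/mol

As written, Au⁺/Au is reduced (cathode) and Al³⁺/Al is oxidised (anode), so E°cell = (+1.71) − (-1.63) = +3.34 V.
Balancing electrons gives n = 3.
ΔG° = −nFE° = −(3)(96485)(+3.34) = -966,780 J = -966.8 kJ/mol.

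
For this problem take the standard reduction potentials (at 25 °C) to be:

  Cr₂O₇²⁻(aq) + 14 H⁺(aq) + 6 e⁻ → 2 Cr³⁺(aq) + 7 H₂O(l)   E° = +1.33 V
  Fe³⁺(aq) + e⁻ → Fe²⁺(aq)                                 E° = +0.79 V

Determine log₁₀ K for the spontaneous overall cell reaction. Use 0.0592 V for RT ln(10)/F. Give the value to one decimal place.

Cathode: Cr₂O₇²⁻/Cr³⁺; anode: Fe³⁺/Fe²⁺. E°cell = +0.54 V, n = 6.
log K = nE°cell / 0.0592 = (6)(+0.54) / 0.0592 = 54.7.

54.7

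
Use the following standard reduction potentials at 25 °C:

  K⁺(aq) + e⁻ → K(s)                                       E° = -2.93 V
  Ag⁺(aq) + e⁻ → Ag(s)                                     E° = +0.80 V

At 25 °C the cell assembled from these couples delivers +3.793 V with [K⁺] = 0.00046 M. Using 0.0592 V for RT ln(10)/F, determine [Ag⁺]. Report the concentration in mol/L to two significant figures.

Ag⁺/Ag is the cathode, K⁺/K the anode: E°cell = +3.73 V, n = 1.
Overall reaction: Ag⁺(aq) + K(s) → Ag(s) + K⁺(aq); Q = [K⁺]^1/[Ag⁺]^1.
From E = E° − (0.0592/n) log Q: log Q = (E° − E)·n/0.0592 = (+3.73 − (+3.793))·1/0.0592 = -1.0642.
So 1·log[Ag⁺] = 1·log(0.00046) − log Q = -3.3372 − (-1.0642) = -2.2730; [Ag⁺] = 10^(-2.2730) ≈ 0.0053 M.

0.0053 M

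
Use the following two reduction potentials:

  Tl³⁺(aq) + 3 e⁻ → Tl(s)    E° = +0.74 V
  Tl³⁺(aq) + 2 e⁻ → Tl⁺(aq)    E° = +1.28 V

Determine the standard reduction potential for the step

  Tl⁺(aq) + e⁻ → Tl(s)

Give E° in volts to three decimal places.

Sequential free energies add, so n₃E°₃ = n₁E°₁ + n₂E°₂.
With n₃ = 3, and the known step contributing 2×(+1.28) V, the unknown satisfies 1·E° = 3×(+0.74) − 2×(+1.28) = -0.340.
E° = -0.340 / 1 = -0.340 V.

-0.340 V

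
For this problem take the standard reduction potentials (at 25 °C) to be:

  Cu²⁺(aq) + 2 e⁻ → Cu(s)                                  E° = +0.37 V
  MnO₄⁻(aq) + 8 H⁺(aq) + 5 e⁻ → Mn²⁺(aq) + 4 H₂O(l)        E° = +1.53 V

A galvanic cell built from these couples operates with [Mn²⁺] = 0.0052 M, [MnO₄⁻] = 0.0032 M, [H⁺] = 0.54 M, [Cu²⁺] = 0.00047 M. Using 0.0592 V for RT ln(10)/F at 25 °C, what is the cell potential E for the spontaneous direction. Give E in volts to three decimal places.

MnO₄⁻/Mn²⁺ is the cathode (higher E°), Cu²⁺/Cu the anode: E°cell = +1.53 − (+0.37) = +1.16 V, n = 10.
Overall: 2 MnO₄⁻(aq) + 16 H⁺(aq) + 5 Cu(s) → 2 Mn²⁺(aq) + 8 H₂O(l) + 5 Cu²⁺(aq)
Q = [Mn²⁺]^2·[Cu²⁺]^5 / ([MnO₄⁻]^2·[H⁺]^16); log Q = -11.936.
E = E° − (0.0592/n) log Q = +1.16 − (0.0592/10)(-11.936) = +1.231 V.

+1.231 V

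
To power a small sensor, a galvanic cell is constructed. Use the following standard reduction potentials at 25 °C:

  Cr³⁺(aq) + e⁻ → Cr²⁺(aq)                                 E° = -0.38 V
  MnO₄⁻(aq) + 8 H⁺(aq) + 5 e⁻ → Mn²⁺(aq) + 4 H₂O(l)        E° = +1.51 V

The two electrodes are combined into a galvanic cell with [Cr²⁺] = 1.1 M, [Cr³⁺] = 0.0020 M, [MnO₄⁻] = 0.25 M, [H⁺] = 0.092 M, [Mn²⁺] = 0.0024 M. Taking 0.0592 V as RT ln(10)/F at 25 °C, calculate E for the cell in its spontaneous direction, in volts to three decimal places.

+1.978 V

MnO₄⁻/Mn²⁺ is the cathode (higher E°), Cr³⁺/Cr²⁺ the anode: E°cell = +1.51 − (-0.38) = +1.89 V, n = 5.
Overall: MnO₄⁻(aq) + 8 H⁺(aq) + 5 Cr²⁺(aq) → Mn²⁺(aq) + 4 H₂O(l) + 5 Cr³⁺(aq)
Q = [Mn²⁺]·[Cr³⁺]^5 / ([MnO₄⁻]·[H⁺]^8·[Cr²⁺]^5); log Q = -7.430.
E = E° − (0.0592/n) log Q = +1.89 − (0.0592/5)(-7.430) = +1.978 V.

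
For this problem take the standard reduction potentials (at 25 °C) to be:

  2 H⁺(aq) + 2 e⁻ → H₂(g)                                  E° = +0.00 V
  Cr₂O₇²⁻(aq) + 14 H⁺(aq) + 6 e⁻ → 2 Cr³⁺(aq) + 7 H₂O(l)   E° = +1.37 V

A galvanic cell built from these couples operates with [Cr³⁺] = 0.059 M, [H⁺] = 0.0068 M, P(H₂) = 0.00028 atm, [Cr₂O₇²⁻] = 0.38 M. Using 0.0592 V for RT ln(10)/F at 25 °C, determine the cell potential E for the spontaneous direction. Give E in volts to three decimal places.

Cr₂O₇²⁻/Cr³⁺ is the cathode (higher E°), H⁺/H₂ the anode: E°cell = +1.37 − (+0.00) = +1.37 V, n = 6.
Overall: Cr₂O₇²⁻(aq) + 8 H⁺(aq) + 3 H₂(g) → 2 Cr³⁺(aq) + 7 H₂O(l)
Q = [Cr³⁺]^2 / ([Cr₂O₇²⁻]·[H⁺]^8·P(H₂)^3); log Q = 25.960.
E = E° − (0.0592/n) log Q = +1.37 − (0.0592/6)(25.960) = +1.114 V.

+1.114 V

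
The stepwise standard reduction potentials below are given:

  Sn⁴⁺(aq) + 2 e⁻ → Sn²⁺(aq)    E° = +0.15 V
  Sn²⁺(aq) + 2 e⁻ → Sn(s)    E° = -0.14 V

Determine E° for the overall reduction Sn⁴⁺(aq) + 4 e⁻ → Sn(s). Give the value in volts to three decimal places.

Standard free energies of sequential steps add: ΔG°₃ = ΔG°₁ + ΔG°₂, so n₃E°₃ = n₁E°₁ + n₂E°₂.
E°₃ = (2×+0.15 + 2×-0.14) / 4 = (+0.020) / 4 = +0.005 V.

+0.005 V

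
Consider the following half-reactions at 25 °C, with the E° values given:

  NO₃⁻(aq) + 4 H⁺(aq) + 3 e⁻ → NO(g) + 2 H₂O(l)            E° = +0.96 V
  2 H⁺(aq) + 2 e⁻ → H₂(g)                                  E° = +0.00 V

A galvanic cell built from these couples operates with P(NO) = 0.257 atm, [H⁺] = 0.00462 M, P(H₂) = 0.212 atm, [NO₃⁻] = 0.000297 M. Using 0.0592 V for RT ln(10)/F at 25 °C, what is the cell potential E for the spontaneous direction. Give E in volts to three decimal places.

NO₃⁻/NO is the cathode (higher E°), H⁺/H₂ the anode: E°cell = +0.96 − (+0.00) = +0.96 V, n = 6.
Overall: 2 NO₃⁻(aq) + 2 H⁺(aq) + 3 H₂(g) → 2 NO(g) + 4 H₂O(l)
Q = P(NO)^2 / ([NO₃⁻]^2·[H⁺]^2·P(H₂)^3); log Q = 12.566.
E = E° − (0.0592/n) log Q = +0.96 − (0.0592/6)(12.566) = +0.836 V.

+0.836 V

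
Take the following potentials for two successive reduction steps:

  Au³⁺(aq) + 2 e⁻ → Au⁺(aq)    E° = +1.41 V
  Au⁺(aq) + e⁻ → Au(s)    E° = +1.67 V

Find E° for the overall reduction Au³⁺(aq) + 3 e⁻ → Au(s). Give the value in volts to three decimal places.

+1.497 V

Since ΔG° = −nFE° is additive over sequential reductions, n₃E°₃ = n₁E°₁ + n₂E°₂.
E°₃ = (2×+1.41 + 1×+1.67) / 3 = (+4.490) / 3 = +1.497 V.
Simply averaging or adding the two E° values would be wrong; the electron-weighted sum is required.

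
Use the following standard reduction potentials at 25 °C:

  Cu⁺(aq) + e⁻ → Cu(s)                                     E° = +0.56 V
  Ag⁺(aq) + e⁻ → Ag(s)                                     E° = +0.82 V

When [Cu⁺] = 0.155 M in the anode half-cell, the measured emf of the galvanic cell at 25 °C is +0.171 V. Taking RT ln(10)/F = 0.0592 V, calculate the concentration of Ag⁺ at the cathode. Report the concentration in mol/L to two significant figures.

Ag⁺/Ag is the cathode, Cu⁺/Cu the anode: E°cell = +0.26 V, n = 1.
Overall reaction: Ag⁺(aq) + Cu(s) → Ag(s) + Cu⁺(aq); Q = [Cu⁺]^1/[Ag⁺]^1.
From E = E° − (0.0592/n) log Q: log Q = (E° − E)·n/0.0592 = (+0.26 − (+0.171))·1/0.0592 = 1.5034.
So 1·log[Ag⁺] = 1·log(0.155) − log Q = -0.8097 − (1.5034) = -2.3131; [Ag⁺] = 10^(-2.3131) ≈ 0.0049 M.

0.0049 M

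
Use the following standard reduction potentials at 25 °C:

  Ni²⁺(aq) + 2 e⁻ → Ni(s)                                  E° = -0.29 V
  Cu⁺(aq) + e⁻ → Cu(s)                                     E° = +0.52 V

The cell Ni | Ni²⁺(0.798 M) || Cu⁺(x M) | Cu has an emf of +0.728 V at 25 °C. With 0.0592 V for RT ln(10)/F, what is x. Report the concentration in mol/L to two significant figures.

0.037 M

Cu⁺/Cu is the cathode, Ni²⁺/Ni the anode: E°cell = +0.81 V, n = 2.
Overall reaction: 2 Cu⁺(aq) + Ni(s) → 2 Cu(s) + Ni²⁺(aq); Q = [Ni²⁺]^1/[Cu⁺]^2.
From E = E° − (0.0592/n) log Q: log Q = (E° − E)·n/0.0592 = (+0.81 − (+0.728))·2/0.0592 = 2.7703.
So 2·log[Cu⁺] = 1·log(0.798) − log Q = -0.0980 − (2.7703) = -2.8683; log[Cu⁺] = -2.8683 / 2 = -1.4342; [Cu⁺] = 10^(-1.4342) ≈ 0.037 M.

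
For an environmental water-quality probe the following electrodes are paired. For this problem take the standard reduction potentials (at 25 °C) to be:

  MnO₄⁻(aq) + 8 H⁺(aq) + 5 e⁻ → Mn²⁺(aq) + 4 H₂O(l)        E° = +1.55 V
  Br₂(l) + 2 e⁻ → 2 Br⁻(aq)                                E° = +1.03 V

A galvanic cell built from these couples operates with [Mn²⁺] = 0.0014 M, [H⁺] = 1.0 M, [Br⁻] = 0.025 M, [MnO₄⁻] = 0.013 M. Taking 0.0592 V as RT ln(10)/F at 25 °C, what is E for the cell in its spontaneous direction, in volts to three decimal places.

MnO₄⁻/Mn²⁺ is the cathode (higher E°), Br₂/Br⁻ the anode: E°cell = +1.55 − (+1.03) = +0.52 V, n = 10.
Overall: 2 MnO₄⁻(aq) + 16 H⁺(aq) + 10 Br⁻(aq) → 2 Mn²⁺(aq) + 8 H₂O(l) + 5 Br₂(l)
Q = [Mn²⁺]^2 / ([MnO₄⁻]^2·[H⁺]^16·[Br⁻]^10); log Q = 14.085.
E = E° − (0.0592/n) log Q = +0.52 − (0.0592/10)(14.085) = +0.437 V.

+0.437 V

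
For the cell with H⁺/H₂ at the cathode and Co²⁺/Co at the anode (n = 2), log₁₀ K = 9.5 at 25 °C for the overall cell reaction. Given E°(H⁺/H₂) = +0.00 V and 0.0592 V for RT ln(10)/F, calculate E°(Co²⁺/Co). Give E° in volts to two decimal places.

-0.28 V

E°cell = (0.0592/n)·log K = (0.0592/2)(9.5) = +0.281 V.
Since H⁺/H₂ is the cathode and Co²⁺/Co the anode, E°cell = E°(H⁺/H₂) − E°(Co²⁺/Co).
So E°(Co²⁺/Co) = E°(H⁺/H₂) − E°cell = (+0.00) − (+0.281) = -0.28 V.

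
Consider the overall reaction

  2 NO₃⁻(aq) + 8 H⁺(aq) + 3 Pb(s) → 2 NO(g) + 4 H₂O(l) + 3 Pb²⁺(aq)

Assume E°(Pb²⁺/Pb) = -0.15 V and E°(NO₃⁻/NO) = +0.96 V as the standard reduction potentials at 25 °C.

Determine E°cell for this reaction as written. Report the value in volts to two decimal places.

+1.11 V

The NO₃⁻/NO couple has the higher reduction potential, so it is the cathode; Pb²⁺/Pb is oxidised at the anode.
E°cell = E°(cathode) − E°(anode) = (+0.96) − (-0.15) = +1.11 V.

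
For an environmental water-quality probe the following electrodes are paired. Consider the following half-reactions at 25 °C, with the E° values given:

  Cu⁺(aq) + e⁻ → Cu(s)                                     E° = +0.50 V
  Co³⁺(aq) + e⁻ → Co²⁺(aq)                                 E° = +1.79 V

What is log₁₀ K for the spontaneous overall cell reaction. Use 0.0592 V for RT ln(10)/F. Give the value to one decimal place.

Cathode: Co³⁺/Co²⁺; anode: Cu⁺/Cu. E°cell = +1.29 V, n = 1.
log K = nE°cell / 0.0592 = (1)(+1.29) / 0.0592 = 21.8.

21.8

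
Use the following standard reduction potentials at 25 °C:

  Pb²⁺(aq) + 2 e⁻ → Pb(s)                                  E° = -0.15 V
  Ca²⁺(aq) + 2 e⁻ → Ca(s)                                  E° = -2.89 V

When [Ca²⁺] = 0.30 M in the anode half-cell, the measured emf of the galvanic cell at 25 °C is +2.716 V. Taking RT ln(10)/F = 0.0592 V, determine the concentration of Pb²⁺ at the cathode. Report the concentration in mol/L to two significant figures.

0.046 M

Pb²⁺/Pb is the cathode, Ca²⁺/Ca the anode: E°cell = +2.74 V, n = 2.
Overall reaction: Pb²⁺(aq) + Ca(s) → Pb(s) + Ca²⁺(aq); Q = [Ca²⁺]^1/[Pb²⁺]^1.
From E = E° − (0.0592/n) log Q: log Q = (E° − E)·n/0.0592 = (+2.74 − (+2.716))·2/0.0592 = 0.8108.
So 1·log[Pb²⁺] = 1·log(0.3) − log Q = -0.5229 − (0.8108) = -1.3337; [Pb²⁺] = 10^(-1.3337) ≈ 0.046 M.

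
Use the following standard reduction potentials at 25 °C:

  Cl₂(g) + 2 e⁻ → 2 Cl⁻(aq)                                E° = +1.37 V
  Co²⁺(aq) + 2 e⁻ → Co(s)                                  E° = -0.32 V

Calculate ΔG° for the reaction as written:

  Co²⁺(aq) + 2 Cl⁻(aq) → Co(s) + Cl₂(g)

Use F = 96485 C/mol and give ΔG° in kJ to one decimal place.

+326.1 kJ

As written, Co²⁺/Co is reduced (cathode) and Cl₂/Cl⁻ is oxidised (anode), so E°cell = (-0.32) − (+1.37) = -1.69 V.
Balancing electrons gives n = 2.
ΔG° = −nFE° = −(2)(96485)(-1.69) = 326,119 J = +326.1 kJ.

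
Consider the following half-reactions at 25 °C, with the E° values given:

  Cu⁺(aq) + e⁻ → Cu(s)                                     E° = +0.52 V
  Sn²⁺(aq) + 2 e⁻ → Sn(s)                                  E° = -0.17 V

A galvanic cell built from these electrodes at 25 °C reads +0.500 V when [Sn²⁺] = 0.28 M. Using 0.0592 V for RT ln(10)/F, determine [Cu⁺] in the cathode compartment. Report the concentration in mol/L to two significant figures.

0.00033 M

Cu⁺/Cu is the cathode, Sn²⁺/Sn the anode: E°cell = +0.69 V, n = 2.
Overall reaction: 2 Cu⁺(aq) + Sn(s) → 2 Cu(s) + Sn²⁺(aq); Q = [Sn²⁺]^1/[Cu⁺]^2.
From E = E° − (0.0592/n) log Q: log Q = (E° − E)·n/0.0592 = (+0.69 − (+0.500))·2/0.0592 = 6.4189.
So 2·log[Cu⁺] = 1·log(0.28) − log Q = -0.5528 − (6.4189) = -6.9717; log[Cu⁺] = -6.9717 / 2 = -3.4859; [Cu⁺] = 10^(-3.4859) ≈ 0.00033 M.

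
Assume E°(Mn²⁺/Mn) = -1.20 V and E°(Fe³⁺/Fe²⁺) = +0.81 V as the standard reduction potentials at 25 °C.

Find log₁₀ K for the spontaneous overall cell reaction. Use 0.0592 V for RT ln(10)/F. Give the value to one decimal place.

67.9

Cathode: Fe³⁺/Fe²⁺; anode: Mn²⁺/Mn. E°cell = +2.01 V, n = 2.
log K = nE°cell / 0.0592 = (2)(+2.01) / 0.0592 = 67.9.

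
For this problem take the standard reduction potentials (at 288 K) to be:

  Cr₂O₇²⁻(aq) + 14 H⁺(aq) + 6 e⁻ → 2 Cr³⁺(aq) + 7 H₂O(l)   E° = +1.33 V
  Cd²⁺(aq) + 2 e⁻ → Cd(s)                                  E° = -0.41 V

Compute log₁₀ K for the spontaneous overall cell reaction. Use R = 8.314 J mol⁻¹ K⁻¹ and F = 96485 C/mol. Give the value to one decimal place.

Cathode: Cr₂O₇²⁻/Cr³⁺; anode: Cd²⁺/Cd. E°cell = (+1.33) − (-0.41) = +1.74 V, with n = 6.
ΔG° = −nFE° = −RT ln K, so ln K = nFE°/(RT) = (6)(96485)(+1.74) / ((8.314)(288)) = 420.686.
log₁₀ K = 420.686 / ln 10 = 182.7.

182.7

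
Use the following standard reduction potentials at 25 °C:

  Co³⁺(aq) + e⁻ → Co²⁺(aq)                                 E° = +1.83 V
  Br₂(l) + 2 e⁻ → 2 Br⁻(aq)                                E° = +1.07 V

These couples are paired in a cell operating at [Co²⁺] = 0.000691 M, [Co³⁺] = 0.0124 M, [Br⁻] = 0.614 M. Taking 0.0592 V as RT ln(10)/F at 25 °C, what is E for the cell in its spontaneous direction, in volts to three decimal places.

Co³⁺/Co²⁺ is the cathode (higher E°), Br₂/Br⁻ the anode: E°cell = +1.83 − (+1.07) = +0.76 V, n = 2.
Overall: 2 Co³⁺(aq) + 2 Br⁻(aq) → 2 Co²⁺(aq) + Br₂(l)
Q = [Co²⁺]^2 / ([Co³⁺]^2·[Br⁻]^2); log Q = -2.084.
E = E° − (0.0592/n) log Q = +0.76 − (0.0592/2)(-2.084) = +0.822 V.

+0.822 V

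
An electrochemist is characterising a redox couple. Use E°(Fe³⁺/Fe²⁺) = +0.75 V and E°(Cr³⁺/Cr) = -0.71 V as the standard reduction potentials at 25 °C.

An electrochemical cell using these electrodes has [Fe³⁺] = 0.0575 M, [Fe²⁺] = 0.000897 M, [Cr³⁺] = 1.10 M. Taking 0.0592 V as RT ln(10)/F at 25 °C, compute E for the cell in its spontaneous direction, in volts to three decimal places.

Fe³⁺/Fe²⁺ is the cathode (higher E°), Cr³⁺/Cr the anode: E°cell = +0.75 − (-0.71) = +1.46 V, n = 3.
Overall: 3 Fe³⁺(aq) + Cr(s) → 3 Fe²⁺(aq) + Cr³⁺(aq)
Q = [Fe²⁺]^3·[Cr³⁺] / ([Fe³⁺]^3); log Q = -5.379.
E = E° − (0.0592/n) log Q = +1.46 − (0.0592/3)(-5.379) = +1.566 V.

+1.566 V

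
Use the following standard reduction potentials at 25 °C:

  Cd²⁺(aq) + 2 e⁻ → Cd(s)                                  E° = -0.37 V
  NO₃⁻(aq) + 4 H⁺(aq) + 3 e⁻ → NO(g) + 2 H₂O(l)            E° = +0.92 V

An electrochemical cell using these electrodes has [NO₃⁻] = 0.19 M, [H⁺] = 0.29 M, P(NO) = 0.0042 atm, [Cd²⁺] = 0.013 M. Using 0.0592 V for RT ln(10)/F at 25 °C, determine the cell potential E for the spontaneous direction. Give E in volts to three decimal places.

NO₃⁻/NO is the cathode (higher E°), Cd²⁺/Cd the anode: E°cell = +0.92 − (-0.37) = +1.29 V, n = 6.
Overall: 2 NO₃⁻(aq) + 8 H⁺(aq) + 3 Cd(s) → 2 NO(g) + 4 H₂O(l) + 3 Cd²⁺(aq)
Q = P(NO)^2·[Cd²⁺]^3 / ([NO₃⁻]^2·[H⁺]^8); log Q = -4.668.
E = E° − (0.0592/n) log Q = +1.29 − (0.0592/6)(-4.668) = +1.336 V.

+1.336 V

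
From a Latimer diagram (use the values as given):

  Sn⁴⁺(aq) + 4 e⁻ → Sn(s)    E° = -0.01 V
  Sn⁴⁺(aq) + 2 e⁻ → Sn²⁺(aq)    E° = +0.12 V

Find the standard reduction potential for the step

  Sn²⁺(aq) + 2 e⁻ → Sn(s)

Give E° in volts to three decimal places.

-0.140 V

Sequential free energies add, so n₃E°₃ = n₁E°₁ + n₂E°₂.
With n₃ = 4, and the known step contributing 2×(+0.12) V, the unknown satisfies 2·E° = 4×(-0.01) − 2×(+0.12) = -0.280.
E° = -0.280 / 2 = -0.140 V.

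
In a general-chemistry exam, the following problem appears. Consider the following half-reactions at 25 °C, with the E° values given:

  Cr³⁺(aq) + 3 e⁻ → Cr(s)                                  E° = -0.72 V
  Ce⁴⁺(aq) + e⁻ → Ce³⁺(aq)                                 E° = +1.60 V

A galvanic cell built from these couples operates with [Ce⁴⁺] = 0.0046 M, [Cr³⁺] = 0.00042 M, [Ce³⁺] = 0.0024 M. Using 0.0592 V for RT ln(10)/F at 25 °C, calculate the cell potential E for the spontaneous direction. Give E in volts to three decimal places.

+2.403 V

Ce⁴⁺/Ce³⁺ is the cathode (higher E°), Cr³⁺/Cr the anode: E°cell = +1.60 − (-0.72) = +2.32 V, n = 3.
Overall: 3 Ce⁴⁺(aq) + Cr(s) → 3 Ce³⁺(aq) + Cr³⁺(aq)
Q = [Ce³⁺]^3·[Cr³⁺] / ([Ce⁴⁺]^3); log Q = -4.224.
E = E° − (0.0592/n) log Q = +2.32 − (0.0592/3)(-4.224) = +2.403 V.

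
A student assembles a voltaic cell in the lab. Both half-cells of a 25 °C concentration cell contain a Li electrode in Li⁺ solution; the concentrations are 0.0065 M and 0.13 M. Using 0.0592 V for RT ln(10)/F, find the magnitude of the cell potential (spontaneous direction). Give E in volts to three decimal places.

For a concentration cell E°cell = 0. The 0.13 M side is the cathode (reduction is favoured where [Li⁺] is higher).
With n = 1, E = −(0.0592/1) log([Li⁺]ₐₙ/[Li⁺]꜀ₐₜ) = −(0.0592/1) log(0.0065/0.13) = −(0.0592/1)(-1.301) = +0.077 V.

+0.077 V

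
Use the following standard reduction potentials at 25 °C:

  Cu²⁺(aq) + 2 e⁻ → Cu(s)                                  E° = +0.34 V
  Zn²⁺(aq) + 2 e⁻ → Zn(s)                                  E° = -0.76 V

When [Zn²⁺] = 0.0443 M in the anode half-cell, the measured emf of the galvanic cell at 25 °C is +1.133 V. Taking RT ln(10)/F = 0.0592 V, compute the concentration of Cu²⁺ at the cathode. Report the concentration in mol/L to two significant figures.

Cu²⁺/Cu is the cathode, Zn²⁺/Zn the anode: E°cell = +1.10 V, n = 2.
Overall reaction: Cu²⁺(aq) + Zn(s) → Cu(s) + Zn²⁺(aq); Q = [Zn²⁺]^1/[Cu²⁺]^1.
From E = E° − (0.0592/n) log Q: log Q = (E° − E)·n/0.0592 = (+1.10 − (+1.133))·2/0.0592 = -1.1149.
So 1·log[Cu²⁺] = 1·log(0.0443) − log Q = -1.3536 − (-1.1149) = -0.2387; [Cu²⁺] = 10^(-0.2387) ≈ 0.58 M.

0.58 M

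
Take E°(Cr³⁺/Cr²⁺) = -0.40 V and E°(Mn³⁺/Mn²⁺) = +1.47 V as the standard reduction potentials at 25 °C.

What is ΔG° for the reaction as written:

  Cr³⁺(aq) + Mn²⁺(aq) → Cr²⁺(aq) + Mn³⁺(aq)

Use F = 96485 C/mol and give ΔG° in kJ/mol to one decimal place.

+180.4 kJ/mol

As written, Cr³⁺/Cr²⁺ is reduced (cathode) and Mn³⁺/Mn²⁺ is oxidised (anode), so E°cell = (-0.40) − (+1.47) = -1.87 V.
Balancing electrons gives n = 1.
ΔG° = −nFE° = −(1)(96485)(-1.87) = 180,427 J = +180.4 kJ/mol.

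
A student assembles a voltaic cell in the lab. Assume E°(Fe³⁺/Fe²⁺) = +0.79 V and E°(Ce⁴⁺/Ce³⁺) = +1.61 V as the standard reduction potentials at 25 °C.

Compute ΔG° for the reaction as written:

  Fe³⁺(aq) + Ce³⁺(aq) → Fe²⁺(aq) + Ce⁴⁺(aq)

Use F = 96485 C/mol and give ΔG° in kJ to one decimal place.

+79.1 kJ

As written, Fe³⁺/Fe²⁺ is reduced (cathode) and Ce⁴⁺/Ce³⁺ is oxidised (anode), so E°cell = (+0.79) − (+1.61) = -0.82 V.
Balancing electrons gives n = 1.
ΔG° = −nFE° = −(1)(96485)(-0.82) = 79,118 J = +79.1 kJ.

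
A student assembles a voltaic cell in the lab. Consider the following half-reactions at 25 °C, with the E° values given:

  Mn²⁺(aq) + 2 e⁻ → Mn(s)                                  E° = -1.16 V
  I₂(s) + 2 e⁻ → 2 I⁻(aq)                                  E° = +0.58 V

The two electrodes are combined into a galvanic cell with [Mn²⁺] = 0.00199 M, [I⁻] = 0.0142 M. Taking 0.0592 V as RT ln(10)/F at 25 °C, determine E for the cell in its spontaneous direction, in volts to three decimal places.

I₂/I⁻ is the cathode (higher E°), Mn²⁺/Mn the anode: E°cell = +0.58 − (-1.16) = +1.74 V, n = 2.
Overall: I₂(s) + Mn(s) → 2 I⁻(aq) + Mn²⁺(aq)
Q = [I⁻]^2·[Mn²⁺]; log Q = -6.397.
E = E° − (0.0592/n) log Q = +1.74 − (0.0592/2)(-6.397) = +1.929 V.

+1.929 V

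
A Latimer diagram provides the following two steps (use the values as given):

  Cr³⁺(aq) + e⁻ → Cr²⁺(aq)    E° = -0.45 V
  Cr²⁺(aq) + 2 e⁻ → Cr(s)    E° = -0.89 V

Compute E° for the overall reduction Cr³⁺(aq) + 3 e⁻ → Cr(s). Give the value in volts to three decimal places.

-0.743 V

Since ΔG° = −nFE° is additive over sequential reductions, n₃E°₃ = n₁E°₁ + n₂E°₂.
E°₃ = (1×-0.45 + 2×-0.89) / 3 = (-2.230) / 3 = -0.743 V.
E° values themselves are not directly additive — weighting by electron count is essential.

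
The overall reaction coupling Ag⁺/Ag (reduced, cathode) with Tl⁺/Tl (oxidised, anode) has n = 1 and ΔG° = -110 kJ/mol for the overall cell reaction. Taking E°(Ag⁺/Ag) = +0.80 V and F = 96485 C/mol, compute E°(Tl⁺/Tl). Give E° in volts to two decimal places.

E°cell = −ΔG°/(nF) = −(-110×10³)/((1)(96485)) = +1.140 V.
Since Ag⁺/Ag is the cathode and Tl⁺/Tl the anode, E°cell = E°(Ag⁺/Ag) − E°(Tl⁺/Tl).
So E°(Tl⁺/Tl) = E°(Ag⁺/Ag) − E°cell = (+0.80) − (+1.140) = -0.34 V.

-0.34 V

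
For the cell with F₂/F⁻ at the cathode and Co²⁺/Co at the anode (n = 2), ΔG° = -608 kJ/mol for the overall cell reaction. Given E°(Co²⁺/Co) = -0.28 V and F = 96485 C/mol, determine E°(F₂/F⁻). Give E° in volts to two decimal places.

E°cell = −ΔG°/(nF) = −(-608×10³)/((2)(96485)) = +3.151 V.
Since F₂/F⁻ is the cathode and Co²⁺/Co the anode, E°cell = E°(F₂/F⁻) − E°(Co²⁺/Co).
So E°(F₂/F⁻) = E°cell + E°(Co²⁺/Co) = +3.151 + (-0.28) = +2.87 V.

+2.87 V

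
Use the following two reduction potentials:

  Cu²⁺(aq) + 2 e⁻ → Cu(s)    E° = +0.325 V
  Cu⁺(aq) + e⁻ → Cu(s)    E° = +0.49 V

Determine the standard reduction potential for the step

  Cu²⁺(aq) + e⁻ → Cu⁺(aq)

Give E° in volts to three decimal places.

Sequential free energies add, so n₃E°₃ = n₁E°₁ + n₂E°₂.
With n₃ = 2, and the known step contributing 1×(+0.49) V, the unknown satisfies 1·E° = 2×(+0.325) − 1×(+0.49) = +0.160.
E° = +0.160 / 1 = +0.160 V.

+0.160 V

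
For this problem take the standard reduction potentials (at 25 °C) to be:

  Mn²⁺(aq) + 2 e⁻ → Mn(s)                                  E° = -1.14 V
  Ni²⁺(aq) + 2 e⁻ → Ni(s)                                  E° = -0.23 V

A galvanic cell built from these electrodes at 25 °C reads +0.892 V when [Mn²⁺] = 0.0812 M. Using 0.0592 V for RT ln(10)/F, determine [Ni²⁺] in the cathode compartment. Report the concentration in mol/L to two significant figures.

Ni²⁺/Ni is the cathode, Mn²⁺/Mn the anode: E°cell = +0.91 V, n = 2.
Overall reaction: Ni²⁺(aq) + Mn(s) → Ni(s) + Mn²⁺(aq); Q = [Mn²⁺]^1/[Ni²⁺]^1.
From E = E° − (0.0592/n) log Q: log Q = (E° − E)·n/0.0592 = (+0.91 − (+0.892))·2/0.0592 = 0.6081.
So 1·log[Ni²⁺] = 1·log(0.0812) − log Q = -1.0904 − (0.6081) = -1.6985; [Ni²⁺] = 10^(-1.6985) ≈ 0.020 M.

0.020 M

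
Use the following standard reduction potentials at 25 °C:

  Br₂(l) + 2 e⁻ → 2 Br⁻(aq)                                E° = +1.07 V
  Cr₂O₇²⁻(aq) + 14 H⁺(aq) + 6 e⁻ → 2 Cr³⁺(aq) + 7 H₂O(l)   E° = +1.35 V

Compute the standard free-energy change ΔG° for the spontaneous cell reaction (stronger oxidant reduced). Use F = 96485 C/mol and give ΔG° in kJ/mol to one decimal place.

-162.1 kJ/mol

Cr₂O₇²⁻/Cr³⁺ (E° = +1.35 V) is the cathode; Br₂/Br⁻ (E° = +1.07 V) is the anode, so E°cell = +0.28 V.
Balancing electrons gives n = 6 (lcm of 6 and 2).
ΔG° = −nFE° = −(6)(96485)(+0.28) = -162,095 J = -162.1 kJ/mol.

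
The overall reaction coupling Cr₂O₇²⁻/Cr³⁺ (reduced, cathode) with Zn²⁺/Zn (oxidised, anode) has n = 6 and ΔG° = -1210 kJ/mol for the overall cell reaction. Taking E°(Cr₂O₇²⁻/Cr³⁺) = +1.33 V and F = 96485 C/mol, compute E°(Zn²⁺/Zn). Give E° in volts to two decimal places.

-0.76 V

E°cell = −ΔG°/(nF) = −(-1210×10³)/((6)(96485)) = +2.090 V.
Since Cr₂O₇²⁻/Cr³⁺ is the cathode and Zn²⁺/Zn the anode, E°cell = E°(Cr₂O₇²⁻/Cr³⁺) − E°(Zn²⁺/Zn).
So E°(Zn²⁺/Zn) = E°(Cr₂O₇²⁻/Cr³⁺) − E°cell = (+1.33) − (+2.090) = -0.76 V.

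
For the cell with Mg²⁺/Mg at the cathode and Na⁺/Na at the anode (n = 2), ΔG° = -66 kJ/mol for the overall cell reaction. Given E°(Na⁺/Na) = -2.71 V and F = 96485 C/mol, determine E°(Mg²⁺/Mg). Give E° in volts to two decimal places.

E°cell = −ΔG°/(nF) = −(-66×10³)/((2)(96485)) = +0.342 V.
Since Mg²⁺/Mg is the cathode and Na⁺/Na the anode, E°cell = E°(Mg²⁺/Mg) − E°(Na⁺/Na).
So E°(Mg²⁺/Mg) = E°cell + E°(Na⁺/Na) = +0.342 + (-2.71) = -2.37 V.

-2.37 V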